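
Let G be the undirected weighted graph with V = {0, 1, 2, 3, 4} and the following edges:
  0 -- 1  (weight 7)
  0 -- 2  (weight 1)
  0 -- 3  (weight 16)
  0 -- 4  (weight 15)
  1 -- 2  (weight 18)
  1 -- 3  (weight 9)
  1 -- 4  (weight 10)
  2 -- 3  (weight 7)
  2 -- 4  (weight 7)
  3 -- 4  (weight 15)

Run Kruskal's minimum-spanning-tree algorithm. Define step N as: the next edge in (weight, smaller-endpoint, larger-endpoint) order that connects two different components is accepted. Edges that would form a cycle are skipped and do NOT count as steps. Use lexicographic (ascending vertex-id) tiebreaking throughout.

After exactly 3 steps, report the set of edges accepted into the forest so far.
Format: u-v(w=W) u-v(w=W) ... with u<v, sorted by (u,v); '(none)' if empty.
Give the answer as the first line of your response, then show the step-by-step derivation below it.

0-1(w=7) 0-2(w=1) 2-3(w=7)

step 1: add edge 0-2 (w=1); MST = {0-2(w=1)}
step 2: add edge 0-1 (w=7); MST = {0-1(w=7) 0-2(w=1)}
step 3: add edge 2-3 (w=7); MST = {0-1(w=7) 0-2(w=1) 2-3(w=7)}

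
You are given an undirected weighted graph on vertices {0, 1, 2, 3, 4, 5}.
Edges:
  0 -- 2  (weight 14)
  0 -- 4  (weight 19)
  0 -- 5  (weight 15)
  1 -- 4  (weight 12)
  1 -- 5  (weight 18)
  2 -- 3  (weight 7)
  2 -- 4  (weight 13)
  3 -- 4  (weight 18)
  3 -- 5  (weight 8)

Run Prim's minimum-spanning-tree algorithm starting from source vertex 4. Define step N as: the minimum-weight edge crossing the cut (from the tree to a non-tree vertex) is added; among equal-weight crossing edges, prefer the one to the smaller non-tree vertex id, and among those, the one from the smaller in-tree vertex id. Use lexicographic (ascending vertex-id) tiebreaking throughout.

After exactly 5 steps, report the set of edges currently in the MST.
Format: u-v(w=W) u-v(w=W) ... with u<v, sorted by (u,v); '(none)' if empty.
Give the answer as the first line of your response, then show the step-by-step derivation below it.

0-2(w=14) 1-4(w=12) 2-3(w=7) 2-4(w=13) 3-5(w=8)

step 1: add edge 1-4 (w=12); MST = {1-4(w=12)}
step 2: add edge 2-4 (w=13); MST = {1-4(w=12) 2-4(w=13)}
step 3: add edge 2-3 (w=7); MST = {1-4(w=12) 2-3(w=7) 2-4(w=13)}
step 4: add edge 3-5 (w=8); MST = {1-4(w=12) 2-3(w=7) 2-4(w=13) 3-5(w=8)}
step 5: add edge 0-2 (w=14); MST = {0-2(w=14) 1-4(w=12) 2-3(w=7) 2-4(w=13) 3-5(w=8)}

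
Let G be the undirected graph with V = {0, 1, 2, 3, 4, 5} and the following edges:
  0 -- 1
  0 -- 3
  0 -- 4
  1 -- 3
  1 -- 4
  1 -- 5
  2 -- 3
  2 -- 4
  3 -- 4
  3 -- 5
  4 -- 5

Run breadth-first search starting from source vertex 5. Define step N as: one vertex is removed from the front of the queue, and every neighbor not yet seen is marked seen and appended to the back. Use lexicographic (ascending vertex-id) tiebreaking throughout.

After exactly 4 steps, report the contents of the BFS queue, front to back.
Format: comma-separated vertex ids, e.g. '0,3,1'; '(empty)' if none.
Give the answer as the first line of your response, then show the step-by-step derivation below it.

0,2

step 1: dequeue 5; queue=[1,3,4]; order=5
step 2: dequeue 1; queue=[3,4,0]; order=5,1
step 3: dequeue 3; queue=[4,0,2]; order=5,1,3
step 4: dequeue 4; queue=[0,2]; order=5,1,3,4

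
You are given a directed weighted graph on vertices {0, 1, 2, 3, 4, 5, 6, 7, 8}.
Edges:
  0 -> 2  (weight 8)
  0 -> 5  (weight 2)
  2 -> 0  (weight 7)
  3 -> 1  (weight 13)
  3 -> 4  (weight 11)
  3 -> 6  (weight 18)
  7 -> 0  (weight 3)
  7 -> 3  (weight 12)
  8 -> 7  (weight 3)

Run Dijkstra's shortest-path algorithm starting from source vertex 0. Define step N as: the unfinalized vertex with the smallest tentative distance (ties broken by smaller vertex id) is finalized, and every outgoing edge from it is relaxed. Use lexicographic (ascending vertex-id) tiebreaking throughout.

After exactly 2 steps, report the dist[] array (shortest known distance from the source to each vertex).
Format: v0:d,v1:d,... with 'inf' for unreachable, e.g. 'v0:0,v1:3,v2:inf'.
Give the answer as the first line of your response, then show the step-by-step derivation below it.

v0:0,v1:inf,v2:8,v3:inf,v4:inf,v5:2,v6:inf,v7:inf,v8:inf

step 1: dist = v0:0,v1:inf,v2:8,v3:inf,v4:inf,v5:2,v6:inf,v7:inf,v8:inf
step 2: dist = v0:0,v1:inf,v2:8,v3:inf,v4:inf,v5:2,v6:inf,v7:inf,v8:inf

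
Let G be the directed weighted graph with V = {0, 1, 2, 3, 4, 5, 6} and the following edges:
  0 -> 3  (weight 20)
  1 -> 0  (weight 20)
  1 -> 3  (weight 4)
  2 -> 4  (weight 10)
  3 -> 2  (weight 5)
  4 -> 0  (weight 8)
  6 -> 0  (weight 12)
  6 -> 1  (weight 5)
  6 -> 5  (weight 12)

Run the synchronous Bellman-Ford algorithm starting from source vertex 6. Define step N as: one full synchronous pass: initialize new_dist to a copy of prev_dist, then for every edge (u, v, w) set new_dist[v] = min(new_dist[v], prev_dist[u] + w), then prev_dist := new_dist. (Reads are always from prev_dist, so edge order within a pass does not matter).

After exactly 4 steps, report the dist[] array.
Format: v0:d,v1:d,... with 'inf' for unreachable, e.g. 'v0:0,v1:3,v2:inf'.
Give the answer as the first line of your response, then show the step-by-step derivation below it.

v0:12,v1:5,v2:14,v3:9,v4:24,v5:12,v6:0

step 1: dist = v0:12,v1:5,v2:inf,v3:inf,v4:inf,v5:12,v6:0
step 2: dist = v0:12,v1:5,v2:inf,v3:9,v4:inf,v5:12,v6:0
step 3: dist = v0:12,v1:5,v2:14,v3:9,v4:inf,v5:12,v6:0
step 4: dist = v0:12,v1:5,v2:14,v3:9,v4:24,v5:12,v6:0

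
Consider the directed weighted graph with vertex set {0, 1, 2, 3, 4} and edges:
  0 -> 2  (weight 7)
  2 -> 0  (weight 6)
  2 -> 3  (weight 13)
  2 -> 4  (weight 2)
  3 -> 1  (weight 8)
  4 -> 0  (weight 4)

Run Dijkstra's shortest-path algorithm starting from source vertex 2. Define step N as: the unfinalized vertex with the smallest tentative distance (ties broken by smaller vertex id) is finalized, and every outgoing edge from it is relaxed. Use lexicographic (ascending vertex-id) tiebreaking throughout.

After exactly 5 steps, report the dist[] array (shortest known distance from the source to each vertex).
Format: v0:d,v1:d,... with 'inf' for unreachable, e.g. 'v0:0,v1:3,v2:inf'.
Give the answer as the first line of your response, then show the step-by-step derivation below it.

v0:6,v1:21,v2:0,v3:13,v4:2

step 1: dist = v0:6,v1:inf,v2:0,v3:13,v4:2
step 2: dist = v0:6,v1:inf,v2:0,v3:13,v4:2
step 3: dist = v0:6,v1:inf,v2:0,v3:13,v4:2
step 4: dist = v0:6,v1:21,v2:0,v3:13,v4:2
step 5: dist = v0:6,v1:21,v2:0,v3:13,v4:2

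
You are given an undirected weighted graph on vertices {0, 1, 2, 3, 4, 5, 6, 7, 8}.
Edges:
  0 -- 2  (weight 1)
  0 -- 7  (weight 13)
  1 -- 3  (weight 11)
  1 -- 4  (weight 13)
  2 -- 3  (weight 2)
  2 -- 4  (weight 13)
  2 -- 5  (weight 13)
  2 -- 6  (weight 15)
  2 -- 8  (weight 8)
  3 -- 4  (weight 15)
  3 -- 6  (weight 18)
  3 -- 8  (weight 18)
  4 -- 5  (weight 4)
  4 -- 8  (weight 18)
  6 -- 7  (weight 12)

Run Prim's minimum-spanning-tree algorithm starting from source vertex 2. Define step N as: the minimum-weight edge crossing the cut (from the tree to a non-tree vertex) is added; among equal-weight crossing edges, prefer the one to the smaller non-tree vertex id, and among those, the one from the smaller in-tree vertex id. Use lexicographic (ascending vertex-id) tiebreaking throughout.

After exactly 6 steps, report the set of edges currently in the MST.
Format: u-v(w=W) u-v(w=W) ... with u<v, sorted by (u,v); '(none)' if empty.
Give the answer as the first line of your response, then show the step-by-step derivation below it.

0-2(w=1) 1-3(w=11) 1-4(w=13) 2-3(w=2) 2-8(w=8) 4-5(w=4)

step 1: add edge 0-2 (w=1); MST = {0-2(w=1)}
step 2: add edge 2-3 (w=2); MST = {0-2(w=1) 2-3(w=2)}
step 3: add edge 2-8 (w=8); MST = {0-2(w=1) 2-3(w=2) 2-8(w=8)}
step 4: add edge 1-3 (w=11); MST = {0-2(w=1) 1-3(w=11) 2-3(w=2) 2-8(w=8)}
step 5: add edge 1-4 (w=13); MST = {0-2(w=1) 1-3(w=11) 1-4(w=13) 2-3(w=2) 2-8(w=8)}
step 6: add edge 4-5 (w=4); MST = {0-2(w=1) 1-3(w=11) 1-4(w=13) 2-3(w=2) 2-8(w=8) 4-5(w=4)}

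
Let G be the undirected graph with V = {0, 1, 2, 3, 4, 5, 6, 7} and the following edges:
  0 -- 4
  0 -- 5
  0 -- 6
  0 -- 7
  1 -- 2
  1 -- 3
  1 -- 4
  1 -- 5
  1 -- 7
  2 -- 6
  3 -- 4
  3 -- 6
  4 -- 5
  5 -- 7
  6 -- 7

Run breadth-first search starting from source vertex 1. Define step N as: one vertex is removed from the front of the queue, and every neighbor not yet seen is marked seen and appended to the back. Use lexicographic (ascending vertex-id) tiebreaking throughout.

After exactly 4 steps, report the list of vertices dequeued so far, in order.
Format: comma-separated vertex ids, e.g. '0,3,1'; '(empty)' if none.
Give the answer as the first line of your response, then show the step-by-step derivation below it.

1,2,3,4

step 1: dequeue 1; queue=[2,3,4,5,7]; order=1
step 2: dequeue 2; queue=[3,4,5,7,6]; order=1,2
step 3: dequeue 3; queue=[4,5,7,6]; order=1,2,3
step 4: dequeue 4; queue=[5,7,6,0]; order=1,2,3,4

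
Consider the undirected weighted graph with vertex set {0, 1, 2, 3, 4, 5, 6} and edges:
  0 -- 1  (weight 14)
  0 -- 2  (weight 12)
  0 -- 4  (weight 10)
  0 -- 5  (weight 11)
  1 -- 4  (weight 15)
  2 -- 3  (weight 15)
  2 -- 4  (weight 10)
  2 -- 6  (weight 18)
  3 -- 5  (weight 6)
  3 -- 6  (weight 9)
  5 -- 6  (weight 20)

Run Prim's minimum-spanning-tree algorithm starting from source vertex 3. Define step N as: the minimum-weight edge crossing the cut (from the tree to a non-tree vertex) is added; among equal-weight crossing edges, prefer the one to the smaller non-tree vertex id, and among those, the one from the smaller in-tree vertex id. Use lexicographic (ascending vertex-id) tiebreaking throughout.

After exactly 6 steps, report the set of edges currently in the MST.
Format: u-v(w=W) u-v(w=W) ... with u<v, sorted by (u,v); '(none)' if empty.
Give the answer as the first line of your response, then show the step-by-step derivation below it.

0-1(w=14) 0-4(w=10) 0-5(w=11) 2-4(w=10) 3-5(w=6) 3-6(w=9)

step 1: add edge 3-5 (w=6); MST = {3-5(w=6)}
step 2: add edge 3-6 (w=9); MST = {3-5(w=6) 3-6(w=9)}
step 3: add edge 0-5 (w=11); MST = {0-5(w=11) 3-5(w=6) 3-6(w=9)}
step 4: add edge 0-4 (w=10); MST = {0-4(w=10) 0-5(w=11) 3-5(w=6) 3-6(w=9)}
step 5: add edge 2-4 (w=10); MST = {0-4(w=10) 0-5(w=11) 2-4(w=10) 3-5(w=6) 3-6(w=9)}
step 6: add edge 0-1 (w=14); MST = {0-1(w=14) 0-4(w=10) 0-5(w=11) 2-4(w=10) 3-5(w=6) 3-6(w=9)}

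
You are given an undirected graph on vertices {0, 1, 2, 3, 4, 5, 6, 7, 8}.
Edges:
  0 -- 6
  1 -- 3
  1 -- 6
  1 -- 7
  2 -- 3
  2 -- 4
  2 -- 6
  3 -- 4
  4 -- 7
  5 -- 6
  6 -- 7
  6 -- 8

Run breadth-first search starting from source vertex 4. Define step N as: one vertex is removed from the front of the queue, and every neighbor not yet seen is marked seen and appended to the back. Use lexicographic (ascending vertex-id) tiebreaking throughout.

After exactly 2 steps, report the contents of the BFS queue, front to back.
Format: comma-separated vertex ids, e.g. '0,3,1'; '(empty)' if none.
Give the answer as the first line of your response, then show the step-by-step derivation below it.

3,7,6

step 1: dequeue 4; queue=[2,3,7]; order=4
step 2: dequeue 2; queue=[3,7,6]; order=4,2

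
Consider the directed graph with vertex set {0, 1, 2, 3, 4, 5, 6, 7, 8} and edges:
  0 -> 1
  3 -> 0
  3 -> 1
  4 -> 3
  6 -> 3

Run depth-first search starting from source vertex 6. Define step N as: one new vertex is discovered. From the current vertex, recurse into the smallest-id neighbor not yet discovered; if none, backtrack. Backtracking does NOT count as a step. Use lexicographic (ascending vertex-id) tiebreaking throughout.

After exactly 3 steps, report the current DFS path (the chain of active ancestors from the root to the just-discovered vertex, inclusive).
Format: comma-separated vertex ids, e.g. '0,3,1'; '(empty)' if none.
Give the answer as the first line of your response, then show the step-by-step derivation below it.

6,3,0

step 1: discover 6; path=6; order=6
step 2: discover 3; path=6>3; order=6,3
step 3: discover 0; path=6>3>0; order=6,3,0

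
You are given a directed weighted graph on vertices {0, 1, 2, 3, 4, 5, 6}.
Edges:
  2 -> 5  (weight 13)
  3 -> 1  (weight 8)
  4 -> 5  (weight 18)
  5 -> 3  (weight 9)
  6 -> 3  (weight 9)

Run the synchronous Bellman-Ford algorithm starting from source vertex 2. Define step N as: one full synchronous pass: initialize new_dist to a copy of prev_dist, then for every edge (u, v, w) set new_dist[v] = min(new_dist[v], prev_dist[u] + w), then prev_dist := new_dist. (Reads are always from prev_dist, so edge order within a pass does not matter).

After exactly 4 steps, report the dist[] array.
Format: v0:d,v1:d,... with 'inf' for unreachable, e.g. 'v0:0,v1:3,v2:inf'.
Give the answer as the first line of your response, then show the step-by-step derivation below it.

v0:inf,v1:30,v2:0,v3:22,v4:inf,v5:13,v6:inf

step 1: dist = v0:inf,v1:inf,v2:0,v3:inf,v4:inf,v5:13,v6:inf
step 2: dist = v0:inf,v1:inf,v2:0,v3:22,v4:inf,v5:13,v6:inf
step 3: dist = v0:inf,v1:30,v2:0,v3:22,v4:inf,v5:13,v6:inf
step 4: dist = v0:inf,v1:30,v2:0,v3:22,v4:inf,v5:13,v6:inf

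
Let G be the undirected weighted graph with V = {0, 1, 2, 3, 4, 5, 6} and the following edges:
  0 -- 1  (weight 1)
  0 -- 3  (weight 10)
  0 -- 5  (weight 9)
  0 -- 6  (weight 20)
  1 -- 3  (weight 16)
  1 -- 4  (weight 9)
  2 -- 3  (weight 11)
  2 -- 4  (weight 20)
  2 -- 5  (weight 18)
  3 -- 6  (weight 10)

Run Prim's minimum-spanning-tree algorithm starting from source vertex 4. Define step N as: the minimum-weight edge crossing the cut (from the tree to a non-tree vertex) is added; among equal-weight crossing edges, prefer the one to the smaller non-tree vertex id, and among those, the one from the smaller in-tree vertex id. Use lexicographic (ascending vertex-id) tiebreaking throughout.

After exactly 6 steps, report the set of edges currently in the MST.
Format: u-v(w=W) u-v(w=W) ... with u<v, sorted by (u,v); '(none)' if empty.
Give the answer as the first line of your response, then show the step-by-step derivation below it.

0-1(w=1) 0-3(w=10) 0-5(w=9) 1-4(w=9) 2-3(w=11) 3-6(w=10)

step 1: add edge 1-4 (w=9); MST = {1-4(w=9)}
step 2: add edge 0-1 (w=1); MST = {0-1(w=1) 1-4(w=9)}
step 3: add edge 0-5 (w=9); MST = {0-1(w=1) 0-5(w=9) 1-4(w=9)}
step 4: add edge 0-3 (w=10); MST = {0-1(w=1) 0-3(w=10) 0-5(w=9) 1-4(w=9)}
step 5: add edge 3-6 (w=10); MST = {0-1(w=1) 0-3(w=10) 0-5(w=9) 1-4(w=9) 3-6(w=10)}
step 6: add edge 2-3 (w=11); MST = {0-1(w=1) 0-3(w=10) 0-5(w=9) 1-4(w=9) 2-3(w=11) 3-6(w=10)}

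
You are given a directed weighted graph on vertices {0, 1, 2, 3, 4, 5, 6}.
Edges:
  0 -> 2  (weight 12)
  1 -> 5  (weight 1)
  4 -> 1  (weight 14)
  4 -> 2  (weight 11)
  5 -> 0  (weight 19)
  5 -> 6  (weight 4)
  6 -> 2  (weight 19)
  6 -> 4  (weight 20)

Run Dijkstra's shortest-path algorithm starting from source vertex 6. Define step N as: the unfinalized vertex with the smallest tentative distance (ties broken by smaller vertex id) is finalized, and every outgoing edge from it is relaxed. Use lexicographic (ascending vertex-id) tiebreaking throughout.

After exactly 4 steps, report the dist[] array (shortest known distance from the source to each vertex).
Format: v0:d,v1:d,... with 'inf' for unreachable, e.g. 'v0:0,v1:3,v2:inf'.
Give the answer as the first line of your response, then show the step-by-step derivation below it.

v0:inf,v1:34,v2:19,v3:inf,v4:20,v5:35,v6:0

step 1: dist = v0:inf,v1:inf,v2:19,v3:inf,v4:20,v5:inf,v6:0
step 2: dist = v0:inf,v1:inf,v2:19,v3:inf,v4:20,v5:inf,v6:0
step 3: dist = v0:inf,v1:34,v2:19,v3:inf,v4:20,v5:inf,v6:0
step 4: dist = v0:inf,v1:34,v2:19,v3:inf,v4:20,v5:35,v6:0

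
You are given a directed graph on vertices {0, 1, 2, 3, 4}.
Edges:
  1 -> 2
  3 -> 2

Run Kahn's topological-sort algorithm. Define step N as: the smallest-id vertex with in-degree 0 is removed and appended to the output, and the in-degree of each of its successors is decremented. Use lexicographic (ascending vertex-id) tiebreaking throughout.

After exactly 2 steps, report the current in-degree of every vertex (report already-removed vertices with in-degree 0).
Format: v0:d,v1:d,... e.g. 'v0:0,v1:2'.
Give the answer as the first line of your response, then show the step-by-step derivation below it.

v0:0,v1:0,v2:1,v3:0,v4:0

step 1: output 0; order=[0]; indeg=(0,0,2,0,0)
step 2: output 1; order=[0,1]; indeg=(0,0,1,0,0)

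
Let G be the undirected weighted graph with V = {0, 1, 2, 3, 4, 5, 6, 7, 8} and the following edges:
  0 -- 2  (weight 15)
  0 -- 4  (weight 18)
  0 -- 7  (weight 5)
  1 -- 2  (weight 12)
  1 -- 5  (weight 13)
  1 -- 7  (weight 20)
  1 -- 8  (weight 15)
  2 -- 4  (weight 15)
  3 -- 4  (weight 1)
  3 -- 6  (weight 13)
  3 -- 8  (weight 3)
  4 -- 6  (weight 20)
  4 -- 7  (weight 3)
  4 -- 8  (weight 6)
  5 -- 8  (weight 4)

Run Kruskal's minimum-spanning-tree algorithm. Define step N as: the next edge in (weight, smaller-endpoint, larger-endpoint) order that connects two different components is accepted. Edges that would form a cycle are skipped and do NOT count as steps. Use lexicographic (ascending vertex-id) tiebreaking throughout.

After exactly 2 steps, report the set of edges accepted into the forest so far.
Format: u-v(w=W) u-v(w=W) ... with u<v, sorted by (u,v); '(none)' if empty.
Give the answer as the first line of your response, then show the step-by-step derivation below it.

3-4(w=1) 3-8(w=3)

step 1: add edge 3-4 (w=1); MST = {3-4(w=1)}
step 2: add edge 3-8 (w=3); MST = {3-4(w=1) 3-8(w=3)}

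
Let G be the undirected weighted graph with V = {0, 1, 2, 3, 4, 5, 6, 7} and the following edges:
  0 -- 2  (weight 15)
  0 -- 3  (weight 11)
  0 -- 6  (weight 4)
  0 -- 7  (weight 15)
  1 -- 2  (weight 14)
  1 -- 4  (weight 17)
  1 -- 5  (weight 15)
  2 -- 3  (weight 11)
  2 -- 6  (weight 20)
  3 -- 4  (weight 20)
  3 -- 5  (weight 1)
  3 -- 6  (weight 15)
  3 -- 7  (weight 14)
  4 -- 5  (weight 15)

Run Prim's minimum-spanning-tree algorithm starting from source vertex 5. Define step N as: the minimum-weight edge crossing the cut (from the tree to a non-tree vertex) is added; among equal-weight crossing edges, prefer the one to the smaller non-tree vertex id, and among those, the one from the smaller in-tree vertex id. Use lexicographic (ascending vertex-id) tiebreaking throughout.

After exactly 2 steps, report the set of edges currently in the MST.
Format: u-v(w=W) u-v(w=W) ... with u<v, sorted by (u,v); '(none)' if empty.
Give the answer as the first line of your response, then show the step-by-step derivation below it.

0-3(w=11) 3-5(w=1)

step 1: add edge 3-5 (w=1); MST = {3-5(w=1)}
step 2: add edge 0-3 (w=11); MST = {0-3(w=11) 3-5(w=1)}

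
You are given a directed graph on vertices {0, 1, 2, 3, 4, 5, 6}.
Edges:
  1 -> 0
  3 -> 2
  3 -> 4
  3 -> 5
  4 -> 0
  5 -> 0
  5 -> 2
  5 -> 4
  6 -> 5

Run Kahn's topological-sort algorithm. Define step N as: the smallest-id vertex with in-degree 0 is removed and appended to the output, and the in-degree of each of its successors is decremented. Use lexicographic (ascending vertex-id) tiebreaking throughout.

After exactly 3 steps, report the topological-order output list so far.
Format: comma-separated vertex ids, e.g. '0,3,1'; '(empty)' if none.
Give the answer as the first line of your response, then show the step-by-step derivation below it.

1,3,6

step 1: output 1; order=[1]; indeg=(2,0,2,0,2,2,0)
step 2: output 3; order=[1,3]; indeg=(2,0,1,0,1,1,0)
step 3: output 6; order=[1,3,6]; indeg=(2,0,1,0,1,0,0)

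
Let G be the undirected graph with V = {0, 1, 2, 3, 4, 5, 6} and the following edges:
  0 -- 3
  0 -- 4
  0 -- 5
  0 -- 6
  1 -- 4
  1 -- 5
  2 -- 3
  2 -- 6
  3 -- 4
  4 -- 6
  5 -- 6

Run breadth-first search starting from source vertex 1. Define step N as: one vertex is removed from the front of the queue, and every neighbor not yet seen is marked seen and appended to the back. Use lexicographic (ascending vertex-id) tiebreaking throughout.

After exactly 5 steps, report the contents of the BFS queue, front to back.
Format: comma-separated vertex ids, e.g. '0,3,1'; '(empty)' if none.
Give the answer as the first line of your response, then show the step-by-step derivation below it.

6,2

step 1: dequeue 1; queue=[4,5]; order=1
step 2: dequeue 4; queue=[5,0,3,6]; order=1,4
step 3: dequeue 5; queue=[0,3,6]; order=1,4,5
step 4: dequeue 0; queue=[3,6]; order=1,4,5,0
step 5: dequeue 3; queue=[6,2]; order=1,4,5,0,3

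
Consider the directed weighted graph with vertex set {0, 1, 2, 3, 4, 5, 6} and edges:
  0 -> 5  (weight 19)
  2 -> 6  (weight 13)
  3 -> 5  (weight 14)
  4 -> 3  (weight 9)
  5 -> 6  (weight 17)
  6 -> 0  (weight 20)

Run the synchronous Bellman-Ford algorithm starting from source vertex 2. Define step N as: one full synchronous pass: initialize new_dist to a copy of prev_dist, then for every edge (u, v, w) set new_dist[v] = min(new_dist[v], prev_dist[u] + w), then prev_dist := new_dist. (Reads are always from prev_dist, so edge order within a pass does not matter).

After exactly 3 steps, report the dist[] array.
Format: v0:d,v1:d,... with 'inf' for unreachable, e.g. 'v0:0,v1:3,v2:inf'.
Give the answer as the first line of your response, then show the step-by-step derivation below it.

v0:33,v1:inf,v2:0,v3:inf,v4:inf,v5:52,v6:13

step 1: dist = v0:inf,v1:inf,v2:0,v3:inf,v4:inf,v5:inf,v6:13
step 2: dist = v0:33,v1:inf,v2:0,v3:inf,v4:inf,v5:inf,v6:13
step 3: dist = v0:33,v1:inf,v2:0,v3:inf,v4:inf,v5:52,v6:13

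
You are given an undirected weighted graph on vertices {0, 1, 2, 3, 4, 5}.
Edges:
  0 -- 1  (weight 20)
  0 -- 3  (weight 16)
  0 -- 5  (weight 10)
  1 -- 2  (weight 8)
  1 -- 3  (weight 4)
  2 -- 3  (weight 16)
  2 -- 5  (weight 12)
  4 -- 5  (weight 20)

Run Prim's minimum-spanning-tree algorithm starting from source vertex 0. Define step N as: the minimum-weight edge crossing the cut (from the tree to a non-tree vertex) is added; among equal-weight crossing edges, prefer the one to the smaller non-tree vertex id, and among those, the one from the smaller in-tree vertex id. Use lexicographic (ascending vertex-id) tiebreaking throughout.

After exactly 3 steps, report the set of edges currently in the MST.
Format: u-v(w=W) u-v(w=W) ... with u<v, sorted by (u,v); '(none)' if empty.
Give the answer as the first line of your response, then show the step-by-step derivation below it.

0-5(w=10) 1-2(w=8) 2-5(w=12)

step 1: add edge 0-5 (w=10); MST = {0-5(w=10)}
step 2: add edge 2-5 (w=12); MST = {0-5(w=10) 2-5(w=12)}
step 3: add edge 1-2 (w=8); MST = {0-5(w=10) 1-2(w=8) 2-5(w=12)}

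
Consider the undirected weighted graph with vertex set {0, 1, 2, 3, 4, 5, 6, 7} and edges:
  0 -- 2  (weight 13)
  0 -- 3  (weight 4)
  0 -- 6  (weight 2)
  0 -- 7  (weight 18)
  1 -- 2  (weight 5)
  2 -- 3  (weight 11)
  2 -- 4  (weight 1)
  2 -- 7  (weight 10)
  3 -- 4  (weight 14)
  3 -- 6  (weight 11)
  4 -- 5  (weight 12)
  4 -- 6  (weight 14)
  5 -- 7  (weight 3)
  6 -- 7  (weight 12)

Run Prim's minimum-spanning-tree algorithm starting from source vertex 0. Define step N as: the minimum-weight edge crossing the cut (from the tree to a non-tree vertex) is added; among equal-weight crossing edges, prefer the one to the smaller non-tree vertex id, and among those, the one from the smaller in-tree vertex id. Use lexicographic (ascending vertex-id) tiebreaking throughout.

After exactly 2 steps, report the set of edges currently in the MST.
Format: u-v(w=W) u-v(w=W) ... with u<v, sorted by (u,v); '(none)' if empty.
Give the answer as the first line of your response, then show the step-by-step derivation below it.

0-3(w=4) 0-6(w=2)

step 1: add edge 0-6 (w=2); MST = {0-6(w=2)}
step 2: add edge 0-3 (w=4); MST = {0-3(w=4) 0-6(w=2)}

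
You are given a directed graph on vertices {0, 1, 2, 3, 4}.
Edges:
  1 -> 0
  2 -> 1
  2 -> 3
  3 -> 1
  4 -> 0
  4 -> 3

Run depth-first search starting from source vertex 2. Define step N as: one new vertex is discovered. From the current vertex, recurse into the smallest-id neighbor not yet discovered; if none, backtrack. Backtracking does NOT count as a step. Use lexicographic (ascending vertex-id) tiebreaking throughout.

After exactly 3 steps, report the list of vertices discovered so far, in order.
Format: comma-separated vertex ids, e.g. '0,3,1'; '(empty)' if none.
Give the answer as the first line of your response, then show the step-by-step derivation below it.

2,1,0

step 1: discover 2; path=2; order=2
step 2: discover 1; path=2>1; order=2,1
step 3: discover 0; path=2>1>0; order=2,1,0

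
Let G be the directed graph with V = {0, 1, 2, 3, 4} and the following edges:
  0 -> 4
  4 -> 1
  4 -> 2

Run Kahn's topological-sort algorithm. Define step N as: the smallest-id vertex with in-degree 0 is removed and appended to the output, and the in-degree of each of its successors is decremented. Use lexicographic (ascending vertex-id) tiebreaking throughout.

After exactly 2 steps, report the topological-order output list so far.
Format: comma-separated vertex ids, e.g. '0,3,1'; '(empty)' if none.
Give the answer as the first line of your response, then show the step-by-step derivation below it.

0,3

step 1: output 0; order=[0]; indeg=(0,1,1,0,0)
step 2: output 3; order=[0,3]; indeg=(0,1,1,0,0)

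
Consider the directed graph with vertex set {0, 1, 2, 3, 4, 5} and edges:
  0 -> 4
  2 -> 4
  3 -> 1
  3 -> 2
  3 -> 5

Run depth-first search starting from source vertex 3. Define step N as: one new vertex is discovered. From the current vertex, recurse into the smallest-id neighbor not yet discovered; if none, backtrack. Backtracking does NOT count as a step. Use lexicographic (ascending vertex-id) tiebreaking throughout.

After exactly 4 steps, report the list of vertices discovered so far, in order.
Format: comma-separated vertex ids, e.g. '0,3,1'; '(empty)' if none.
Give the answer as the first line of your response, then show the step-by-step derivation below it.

3,1,2,4

step 1: discover 3; path=3; order=3
step 2: discover 1; path=3>1; order=3,1
step 3: discover 2; path=3>2; order=3,1,2
step 4: discover 4; path=3>2>4; order=3,1,2,4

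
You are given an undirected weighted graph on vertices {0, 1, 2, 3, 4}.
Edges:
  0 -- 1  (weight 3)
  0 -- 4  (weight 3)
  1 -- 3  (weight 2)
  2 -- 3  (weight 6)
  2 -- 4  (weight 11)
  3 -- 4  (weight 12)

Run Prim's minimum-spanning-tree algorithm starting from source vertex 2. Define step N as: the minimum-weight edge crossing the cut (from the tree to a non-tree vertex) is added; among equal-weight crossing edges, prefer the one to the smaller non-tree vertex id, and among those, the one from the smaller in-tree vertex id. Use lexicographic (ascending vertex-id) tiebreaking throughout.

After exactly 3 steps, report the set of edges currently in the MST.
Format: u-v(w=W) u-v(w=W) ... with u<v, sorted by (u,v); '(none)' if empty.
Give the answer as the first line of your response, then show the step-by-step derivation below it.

0-1(w=3) 1-3(w=2) 2-3(w=6)

step 1: add edge 2-3 (w=6); MST = {2-3(w=6)}
step 2: add edge 1-3 (w=2); MST = {1-3(w=2) 2-3(w=6)}
step 3: add edge 0-1 (w=3); MST = {0-1(w=3) 1-3(w=2) 2-3(w=6)}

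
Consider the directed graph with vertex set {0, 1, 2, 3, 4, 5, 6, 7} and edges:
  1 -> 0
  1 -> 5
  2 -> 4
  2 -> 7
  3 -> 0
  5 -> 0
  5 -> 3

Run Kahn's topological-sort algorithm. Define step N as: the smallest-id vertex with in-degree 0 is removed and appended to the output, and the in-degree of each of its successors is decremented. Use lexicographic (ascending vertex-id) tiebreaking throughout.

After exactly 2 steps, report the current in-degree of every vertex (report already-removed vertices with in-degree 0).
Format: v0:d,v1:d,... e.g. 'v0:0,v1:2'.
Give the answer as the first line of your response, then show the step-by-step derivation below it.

v0:2,v1:0,v2:0,v3:1,v4:0,v5:0,v6:0,v7:0

step 1: output 1; order=[1]; indeg=(2,0,0,1,1,0,0,1)
step 2: output 2; order=[1,2]; indeg=(2,0,0,1,0,0,0,0)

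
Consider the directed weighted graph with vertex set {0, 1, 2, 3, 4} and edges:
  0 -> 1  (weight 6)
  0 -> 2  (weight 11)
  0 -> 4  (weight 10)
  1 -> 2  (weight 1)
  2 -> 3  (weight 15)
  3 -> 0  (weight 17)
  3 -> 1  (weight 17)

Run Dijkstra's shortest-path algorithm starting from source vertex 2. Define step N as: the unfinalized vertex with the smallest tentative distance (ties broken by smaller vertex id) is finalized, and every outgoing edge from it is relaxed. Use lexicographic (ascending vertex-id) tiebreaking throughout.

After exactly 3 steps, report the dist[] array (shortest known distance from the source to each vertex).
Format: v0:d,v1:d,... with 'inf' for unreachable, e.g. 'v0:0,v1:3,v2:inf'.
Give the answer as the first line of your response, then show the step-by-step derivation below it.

v0:32,v1:32,v2:0,v3:15,v4:42

step 1: dist = v0:inf,v1:inf,v2:0,v3:15,v4:inf
step 2: dist = v0:32,v1:32,v2:0,v3:15,v4:inf
step 3: dist = v0:32,v1:32,v2:0,v3:15,v4:42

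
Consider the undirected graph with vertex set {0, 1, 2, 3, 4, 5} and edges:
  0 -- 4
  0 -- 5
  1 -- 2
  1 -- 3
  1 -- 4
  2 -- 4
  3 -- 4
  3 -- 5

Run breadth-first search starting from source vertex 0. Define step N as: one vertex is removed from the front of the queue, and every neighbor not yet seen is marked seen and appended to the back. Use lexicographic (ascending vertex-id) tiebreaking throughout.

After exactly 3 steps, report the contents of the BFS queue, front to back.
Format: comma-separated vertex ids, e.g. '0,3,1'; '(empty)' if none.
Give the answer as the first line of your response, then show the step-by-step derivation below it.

1,2,3

step 1: dequeue 0; queue=[4,5]; order=0
step 2: dequeue 4; queue=[5,1,2,3]; order=0,4
step 3: dequeue 5; queue=[1,2,3]; order=0,4,5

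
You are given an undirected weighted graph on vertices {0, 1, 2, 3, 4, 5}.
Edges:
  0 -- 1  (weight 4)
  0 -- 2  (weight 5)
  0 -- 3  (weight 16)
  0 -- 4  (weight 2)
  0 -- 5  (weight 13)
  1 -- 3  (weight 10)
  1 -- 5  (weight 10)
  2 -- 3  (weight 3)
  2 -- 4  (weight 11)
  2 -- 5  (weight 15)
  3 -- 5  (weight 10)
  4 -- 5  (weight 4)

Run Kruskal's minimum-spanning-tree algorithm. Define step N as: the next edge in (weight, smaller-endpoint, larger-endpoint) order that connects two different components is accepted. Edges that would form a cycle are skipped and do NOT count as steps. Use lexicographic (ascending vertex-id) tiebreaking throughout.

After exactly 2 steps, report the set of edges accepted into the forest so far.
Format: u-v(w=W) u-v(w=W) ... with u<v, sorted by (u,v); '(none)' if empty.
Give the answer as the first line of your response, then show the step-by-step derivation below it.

0-4(w=2) 2-3(w=3)

step 1: add edge 0-4 (w=2); MST = {0-4(w=2)}
step 2: add edge 2-3 (w=3); MST = {0-4(w=2) 2-3(w=3)}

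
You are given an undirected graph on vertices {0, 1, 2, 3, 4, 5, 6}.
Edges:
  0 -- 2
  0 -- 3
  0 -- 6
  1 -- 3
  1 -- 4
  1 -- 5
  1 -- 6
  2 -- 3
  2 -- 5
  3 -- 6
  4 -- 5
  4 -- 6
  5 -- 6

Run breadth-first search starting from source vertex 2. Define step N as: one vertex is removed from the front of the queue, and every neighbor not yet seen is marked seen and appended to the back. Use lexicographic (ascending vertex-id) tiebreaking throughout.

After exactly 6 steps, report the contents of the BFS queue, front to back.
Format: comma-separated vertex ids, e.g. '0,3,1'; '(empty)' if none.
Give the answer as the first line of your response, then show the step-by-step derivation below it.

4

step 1: dequeue 2; queue=[0,3,5]; order=2
step 2: dequeue 0; queue=[3,5,6]; order=2,0
step 3: dequeue 3; queue=[5,6,1]; order=2,0,3
step 4: dequeue 5; queue=[6,1,4]; order=2,0,3,5
step 5: dequeue 6; queue=[1,4]; order=2,0,3,5,6
step 6: dequeue 1; queue=[4]; order=2,0,3,5,6,1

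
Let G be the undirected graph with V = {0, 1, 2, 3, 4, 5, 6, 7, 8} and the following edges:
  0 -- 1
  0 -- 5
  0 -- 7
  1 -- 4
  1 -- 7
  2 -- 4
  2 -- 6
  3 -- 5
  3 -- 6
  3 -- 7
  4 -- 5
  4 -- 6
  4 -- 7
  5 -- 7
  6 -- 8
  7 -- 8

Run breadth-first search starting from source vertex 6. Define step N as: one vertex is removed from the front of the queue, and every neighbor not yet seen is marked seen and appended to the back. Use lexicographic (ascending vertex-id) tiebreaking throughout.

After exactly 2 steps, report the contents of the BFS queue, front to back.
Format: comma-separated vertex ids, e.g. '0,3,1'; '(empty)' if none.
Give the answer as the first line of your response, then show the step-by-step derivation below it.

3,4,8

step 1: dequeue 6; queue=[2,3,4,8]; order=6
step 2: dequeue 2; queue=[3,4,8]; order=6,2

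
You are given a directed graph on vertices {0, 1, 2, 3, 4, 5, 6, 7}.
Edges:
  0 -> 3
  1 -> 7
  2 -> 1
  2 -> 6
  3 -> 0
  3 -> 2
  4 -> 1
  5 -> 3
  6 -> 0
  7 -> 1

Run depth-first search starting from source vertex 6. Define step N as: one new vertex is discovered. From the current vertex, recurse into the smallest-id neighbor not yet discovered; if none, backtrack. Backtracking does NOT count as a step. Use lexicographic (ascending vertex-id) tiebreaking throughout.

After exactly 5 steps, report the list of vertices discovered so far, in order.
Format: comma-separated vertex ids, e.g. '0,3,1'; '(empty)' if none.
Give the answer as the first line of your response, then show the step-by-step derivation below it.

6,0,3,2,1

step 1: discover 6; path=6; order=6
step 2: discover 0; path=6>0; order=6,0
step 3: discover 3; path=6>0>3; order=6,0,3
step 4: discover 2; path=6>0>3>2; order=6,0,3,2
step 5: discover 1; path=6>0>3>2>1; order=6,0,3,2,1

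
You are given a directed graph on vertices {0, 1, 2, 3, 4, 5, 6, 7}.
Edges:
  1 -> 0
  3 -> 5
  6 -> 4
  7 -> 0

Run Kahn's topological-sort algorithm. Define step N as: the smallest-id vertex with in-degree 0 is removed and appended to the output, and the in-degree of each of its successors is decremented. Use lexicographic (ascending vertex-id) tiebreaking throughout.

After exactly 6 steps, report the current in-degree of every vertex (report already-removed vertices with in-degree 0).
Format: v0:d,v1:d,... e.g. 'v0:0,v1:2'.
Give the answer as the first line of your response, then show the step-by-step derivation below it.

v0:1,v1:0,v2:0,v3:0,v4:0,v5:0,v6:0,v7:0

step 1: output 1; order=[1]; indeg=(1,0,0,0,1,1,0,0)
step 2: output 2; order=[1,2]; indeg=(1,0,0,0,1,1,0,0)
step 3: output 3; order=[1,2,3]; indeg=(1,0,0,0,1,0,0,0)
step 4: output 5; order=[1,2,3,5]; indeg=(1,0,0,0,1,0,0,0)
step 5: output 6; order=[1,2,3,5,6]; indeg=(1,0,0,0,0,0,0,0)
step 6: output 4; order=[1,2,3,5,6,4]; indeg=(1,0,0,0,0,0,0,0)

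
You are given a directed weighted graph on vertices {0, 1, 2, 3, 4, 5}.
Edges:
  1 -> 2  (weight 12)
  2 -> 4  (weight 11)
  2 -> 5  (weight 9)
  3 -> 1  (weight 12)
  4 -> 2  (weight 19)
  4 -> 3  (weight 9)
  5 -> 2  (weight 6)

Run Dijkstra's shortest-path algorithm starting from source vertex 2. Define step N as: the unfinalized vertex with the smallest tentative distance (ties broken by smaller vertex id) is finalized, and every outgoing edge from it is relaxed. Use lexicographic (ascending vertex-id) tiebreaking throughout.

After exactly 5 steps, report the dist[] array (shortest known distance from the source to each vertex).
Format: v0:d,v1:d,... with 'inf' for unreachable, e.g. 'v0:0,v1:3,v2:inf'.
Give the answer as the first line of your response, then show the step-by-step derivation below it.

v0:inf,v1:32,v2:0,v3:20,v4:11,v5:9

step 1: dist = v0:inf,v1:inf,v2:0,v3:inf,v4:11,v5:9
step 2: dist = v0:inf,v1:inf,v2:0,v3:inf,v4:11,v5:9
step 3: dist = v0:inf,v1:inf,v2:0,v3:20,v4:11,v5:9
step 4: dist = v0:inf,v1:32,v2:0,v3:20,v4:11,v5:9
step 5: dist = v0:inf,v1:32,v2:0,v3:20,v4:11,v5:9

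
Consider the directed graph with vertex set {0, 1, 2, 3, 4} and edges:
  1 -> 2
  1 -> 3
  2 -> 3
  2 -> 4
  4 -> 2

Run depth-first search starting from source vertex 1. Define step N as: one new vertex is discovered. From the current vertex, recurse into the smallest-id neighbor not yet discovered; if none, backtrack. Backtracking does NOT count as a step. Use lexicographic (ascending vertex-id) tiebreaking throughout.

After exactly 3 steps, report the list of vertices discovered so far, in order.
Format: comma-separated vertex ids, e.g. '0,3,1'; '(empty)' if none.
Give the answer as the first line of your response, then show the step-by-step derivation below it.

1,2,3

step 1: discover 1; path=1; order=1
step 2: discover 2; path=1>2; order=1,2
step 3: discover 3; path=1>2>3; order=1,2,3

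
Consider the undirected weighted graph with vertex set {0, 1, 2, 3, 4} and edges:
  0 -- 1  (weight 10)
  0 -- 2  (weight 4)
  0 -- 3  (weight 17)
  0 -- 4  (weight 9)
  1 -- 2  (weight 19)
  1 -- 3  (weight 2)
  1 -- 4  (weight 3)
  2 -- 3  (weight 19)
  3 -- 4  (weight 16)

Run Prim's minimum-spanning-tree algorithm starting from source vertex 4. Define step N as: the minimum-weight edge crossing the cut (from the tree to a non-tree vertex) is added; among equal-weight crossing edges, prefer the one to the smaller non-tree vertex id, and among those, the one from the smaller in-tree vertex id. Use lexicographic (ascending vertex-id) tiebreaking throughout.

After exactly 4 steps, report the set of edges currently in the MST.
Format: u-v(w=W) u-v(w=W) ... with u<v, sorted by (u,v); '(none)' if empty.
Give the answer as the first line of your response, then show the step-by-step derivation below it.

0-2(w=4) 0-4(w=9) 1-3(w=2) 1-4(w=3)

step 1: add edge 1-4 (w=3); MST = {1-4(w=3)}
step 2: add edge 1-3 (w=2); MST = {1-3(w=2) 1-4(w=3)}
step 3: add edge 0-4 (w=9); MST = {0-4(w=9) 1-3(w=2) 1-4(w=3)}
step 4: add edge 0-2 (w=4); MST = {0-2(w=4) 0-4(w=9) 1-3(w=2) 1-4(w=3)}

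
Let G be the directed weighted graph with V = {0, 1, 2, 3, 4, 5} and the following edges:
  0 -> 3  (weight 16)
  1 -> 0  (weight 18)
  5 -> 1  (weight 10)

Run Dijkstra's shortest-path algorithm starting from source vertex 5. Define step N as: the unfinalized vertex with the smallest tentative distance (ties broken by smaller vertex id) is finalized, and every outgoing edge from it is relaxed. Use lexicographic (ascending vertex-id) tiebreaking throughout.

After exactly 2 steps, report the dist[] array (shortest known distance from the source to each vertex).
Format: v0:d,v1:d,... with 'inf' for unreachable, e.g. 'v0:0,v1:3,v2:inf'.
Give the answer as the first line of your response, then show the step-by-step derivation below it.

v0:28,v1:10,v2:inf,v3:inf,v4:inf,v5:0

step 1: dist = v0:inf,v1:10,v2:inf,v3:inf,v4:inf,v5:0
step 2: dist = v0:28,v1:10,v2:inf,v3:inf,v4:inf,v5:0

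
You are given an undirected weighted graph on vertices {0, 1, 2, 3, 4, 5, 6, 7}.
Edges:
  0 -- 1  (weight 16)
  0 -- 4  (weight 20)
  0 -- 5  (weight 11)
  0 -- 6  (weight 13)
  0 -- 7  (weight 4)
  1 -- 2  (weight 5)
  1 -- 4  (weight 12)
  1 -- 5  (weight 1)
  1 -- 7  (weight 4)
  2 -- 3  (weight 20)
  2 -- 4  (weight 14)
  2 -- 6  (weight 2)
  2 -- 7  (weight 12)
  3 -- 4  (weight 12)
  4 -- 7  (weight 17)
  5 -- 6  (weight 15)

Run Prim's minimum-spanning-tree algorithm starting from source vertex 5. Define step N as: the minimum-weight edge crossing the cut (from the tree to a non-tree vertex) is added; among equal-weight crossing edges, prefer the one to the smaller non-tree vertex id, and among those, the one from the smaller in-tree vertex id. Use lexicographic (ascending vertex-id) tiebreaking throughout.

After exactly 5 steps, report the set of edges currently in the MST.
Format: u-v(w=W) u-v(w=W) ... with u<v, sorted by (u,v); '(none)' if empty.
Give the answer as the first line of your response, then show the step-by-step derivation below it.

0-7(w=4) 1-2(w=5) 1-5(w=1) 1-7(w=4) 2-6(w=2)

step 1: add edge 1-5 (w=1); MST = {1-5(w=1)}
step 2: add edge 1-7 (w=4); MST = {1-5(w=1) 1-7(w=4)}
step 3: add edge 0-7 (w=4); MST = {0-7(w=4) 1-5(w=1) 1-7(w=4)}
step 4: add edge 1-2 (w=5); MST = {0-7(w=4) 1-2(w=5) 1-5(w=1) 1-7(w=4)}
step 5: add edge 2-6 (w=2); MST = {0-7(w=4) 1-2(w=5) 1-5(w=1) 1-7(w=4) 2-6(w=2)}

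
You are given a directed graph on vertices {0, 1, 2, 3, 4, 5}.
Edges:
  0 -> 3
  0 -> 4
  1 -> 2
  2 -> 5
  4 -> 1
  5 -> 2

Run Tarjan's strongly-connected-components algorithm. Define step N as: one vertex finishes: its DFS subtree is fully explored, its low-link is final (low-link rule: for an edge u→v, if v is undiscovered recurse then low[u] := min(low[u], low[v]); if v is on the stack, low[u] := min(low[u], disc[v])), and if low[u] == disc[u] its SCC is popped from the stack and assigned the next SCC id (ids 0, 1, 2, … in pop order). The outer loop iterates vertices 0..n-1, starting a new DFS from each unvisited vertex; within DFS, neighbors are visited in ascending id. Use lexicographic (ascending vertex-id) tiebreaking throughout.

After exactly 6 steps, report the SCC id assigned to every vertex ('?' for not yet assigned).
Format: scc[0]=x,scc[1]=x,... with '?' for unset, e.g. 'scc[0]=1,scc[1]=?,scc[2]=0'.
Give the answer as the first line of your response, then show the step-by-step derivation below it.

scc[0]=4,scc[1]=2,scc[2]=1,scc[3]=0,scc[4]=3,scc[5]=1

step 1: low=(low[0]=0,low[1]=?,low[2]=?,low[3]=1,low[4]=?,low[5]=?); scc=(scc[0]=?,scc[1]=?,scc[2]=?,scc[3]=0,scc[4]=?,scc[5]=?)
step 2: low=(low[0]=0,low[1]=3,low[2]=4,low[3]=1,low[4]=2,low[5]=4); scc=(scc[0]=?,scc[1]=?,scc[2]=?,scc[3]=0,scc[4]=?,scc[5]=?)
step 3: low=(low[0]=0,low[1]=3,low[2]=4,low[3]=1,low[4]=2,low[5]=4); scc=(scc[0]=?,scc[1]=?,scc[2]=1,scc[3]=0,scc[4]=?,scc[5]=1)
step 4: low=(low[0]=0,low[1]=3,low[2]=4,low[3]=1,low[4]=2,low[5]=4); scc=(scc[0]=?,scc[1]=2,scc[2]=1,scc[3]=0,scc[4]=?,scc[5]=1)
step 5: low=(low[0]=0,low[1]=3,low[2]=4,low[3]=1,low[4]=2,low[5]=4); scc=(scc[0]=?,scc[1]=2,scc[2]=1,scc[3]=0,scc[4]=3,scc[5]=1)
step 6: low=(low[0]=0,low[1]=3,low[2]=4,low[3]=1,low[4]=2,low[5]=4); scc=(scc[0]=4,scc[1]=2,scc[2]=1,scc[3]=0,scc[4]=3,scc[5]=1)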